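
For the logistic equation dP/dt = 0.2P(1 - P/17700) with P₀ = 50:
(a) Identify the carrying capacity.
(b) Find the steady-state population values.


Logistic ODE dP/dt = 0.2P(1 - P/17700) has equilibria where dP/dt = 0, i.e. P = 0 or P = 17700.
The coefficient (1 - P/K) = 0 when P = K, identifying K = 17700 as the carrying capacity.
(a) K = 17700; (b) equilibria P = 0 and P = 17700.


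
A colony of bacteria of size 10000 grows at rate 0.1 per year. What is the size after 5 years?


The ODE dP/dt = 0.1P has solution P(t) = P(0)e^(0.1t).
Substitute P(0) = 10000 and t = 5: P(5) = 10000 e^(0.50) ≈ 16487.


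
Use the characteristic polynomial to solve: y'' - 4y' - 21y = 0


Characteristic equation: r² - 4r - 21 = 0.
Factor: (r - 7)(r + 3) = 0 ⇒ r = 7, -3 (distinct real).
General solution: y = C₁e^(7x) + C₂e^(-3x).


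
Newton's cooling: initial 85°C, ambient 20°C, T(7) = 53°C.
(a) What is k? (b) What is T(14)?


Newton's law: T(t) = T_a + (T₀ - T_a)e^(-kt).
(a) Use T(7) = 53: (53 - 20)/(85 - 20) = e^(-k·7), so k = -ln(0.508)/7 ≈ 0.0968.
(b) Apply k to t = 14: T(14) = 20 + (65)e^(-1.356) ≈ 36.8°C.


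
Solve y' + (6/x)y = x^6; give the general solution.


P(x) = 6/x ⇒ μ = x^6.
(x^6 y)' = x^6·x^6 = x^12.
Integrate: x^6 y = x^13/(13) + C.
Solve for y: y = (1/13)x^7 + C/x^6.


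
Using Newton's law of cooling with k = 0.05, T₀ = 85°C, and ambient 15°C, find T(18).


Newton's law: dT/dt = -k(T - T_a) has solution T(t) = T_a + (T₀ - T_a)e^(-kt).
Plug in T_a = 15, T₀ = 85, k = 0.05, t = 18: T(18) = 15 + (70)e^(-0.90) ≈ 43.5°C.


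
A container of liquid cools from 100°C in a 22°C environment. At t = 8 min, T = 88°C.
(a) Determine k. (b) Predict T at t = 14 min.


Newton's law: T(t) = T_a + (T₀ - T_a)e^(-kt).
(a) Use T(8) = 88: (88 - 22)/(100 - 22) = e^(-k·8), so k = -ln(0.846)/8 ≈ 0.0209.
(b) Apply k to t = 14: T(14) = 22 + (78)e^(-0.292) ≈ 80.2°C.


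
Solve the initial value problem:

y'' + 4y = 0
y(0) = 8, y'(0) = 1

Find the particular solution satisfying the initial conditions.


Characteristic roots of r² + 4 = 0 are ±2i, so y = C₁cos(2x) + C₂sin(2x).
Apply y(0) = 8: C₁ = 8. Differentiate and apply y'(0) = 1: 2·C₂ = 1, so C₂ = 1/2.
Particular solution: y = 8cos(2x) + (1/2)sin(2x).


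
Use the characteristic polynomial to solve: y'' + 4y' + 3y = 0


Characteristic equation: r² + 4r + 3 = 0.
Factor: (r + 1)(r + 3) = 0 ⇒ r = -1, -3 (distinct real).
General solution: y = C₁e^(-x) + C₂e^(-3x).


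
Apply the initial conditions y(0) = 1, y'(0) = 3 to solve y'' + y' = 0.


Characteristic roots of r² + r = 0 are -1, 0.
General solution y = c₁ e^(-x) + c₂.
Apply y(0) = 1: c₁ + c₂ = 1. Apply y'(0) = 3: -1 c₁ + 0 c₂ = 3.
Solve: c₁ = -3, c₂ = 4.
Particular solution: y = -3e^(-x) + 4.


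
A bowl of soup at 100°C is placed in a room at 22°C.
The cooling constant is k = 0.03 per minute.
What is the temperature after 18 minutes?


Newton's law: dT/dt = -k(T - T_a) has solution T(t) = T_a + (T₀ - T_a)e^(-kt).
Plug in T_a = 22, T₀ = 100, k = 0.03, t = 18: T(18) = 22 + (78)e^(-0.54) ≈ 67.5°C.


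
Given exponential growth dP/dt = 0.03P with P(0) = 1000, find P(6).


The ODE dP/dt = 0.03P has solution P(t) = P(0)e^(0.03t).
Substitute P(0) = 1000 and t = 6: P(6) = 1000 e^(0.18) ≈ 1197.


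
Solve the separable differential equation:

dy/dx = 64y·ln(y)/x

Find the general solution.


Separate: dy/[y ln(y)] = 64 dx/x.
Substitute u = ln(y): du/u = 64 dx/x.
Integrate: ln|ln(y)| = 64ln|x| + C₀, hence ln(y) = C·x^64.


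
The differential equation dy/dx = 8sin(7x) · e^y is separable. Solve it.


Separate: e^(-y) dy = 8sin(7x) dx.
Integrate: -e^(-y) = -(8/7)cos(7x) + C₀.
Rearrange: e^(-y) = (8/7)cos(7x) + C.


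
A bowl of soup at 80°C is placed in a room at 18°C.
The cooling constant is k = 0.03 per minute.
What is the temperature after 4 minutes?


Newton's law: dT/dt = -k(T - T_a) has solution T(t) = T_a + (T₀ - T_a)e^(-kt).
Plug in T_a = 18, T₀ = 80, k = 0.03, t = 4: T(4) = 18 + (62)e^(-0.12) ≈ 73.0°C.


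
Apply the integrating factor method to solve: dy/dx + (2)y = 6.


P(x) = 2, Q(x) = 6; integrating factor μ = e^(2x).
(μ y)' = 6e^(2x) ⇒ μ y = 3e^(2x) + C.
Divide by μ: y = 3 + Ce^(-2x).


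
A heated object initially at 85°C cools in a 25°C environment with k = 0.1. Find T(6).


Newton's law: dT/dt = -k(T - T_a) has solution T(t) = T_a + (T₀ - T_a)e^(-kt).
Plug in T_a = 25, T₀ = 85, k = 0.1, t = 6: T(6) = 25 + (60)e^(-0.60) ≈ 57.9°C.


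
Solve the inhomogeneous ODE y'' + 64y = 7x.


Homogeneous: r² + 64 = 0 ⇒ r = ±8i, y_h = C₁cos(8x) + C₂sin(8x).
Polynomial forcing; try y_p = Ax + B. Then y_p'' + 64 y_p = 64(Ax + B) = 7x, so B = 0 and A = 7/64.
General solution: y = C₁cos(8x) + C₂sin(8x) + (7/64)x.


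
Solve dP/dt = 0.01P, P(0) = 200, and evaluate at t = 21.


The ODE dP/dt = 0.01P has solution P(t) = P(0)e^(0.01t).
Substitute P(0) = 200 and t = 21: P(21) = 200 e^(0.21) ≈ 247.


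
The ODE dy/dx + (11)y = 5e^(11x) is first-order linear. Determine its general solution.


P(x) = 11 ⇒ μ = e^(11x).
(μ y)' = 5e^(22x) ⇒ μ y = (5/22)e^(22x) + C.
Divide by μ: y = (5/22)e^(11x) + Ce^(-11x).


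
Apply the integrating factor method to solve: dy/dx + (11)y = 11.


P(x) = 11, Q(x) = 11; integrating factor μ = e^(11x).
(μ y)' = 11e^(11x) ⇒ μ y = e^(11x) + C.
Divide by μ: y = 1 + Ce^(-11x).


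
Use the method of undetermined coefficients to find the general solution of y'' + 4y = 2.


Homogeneous part: r² + 4 = 0 ⇒ r = ±2i, so y_h = C₁cos(2x) + C₂sin(2x).
Try constant y_p = A; plug in: 4A = 2 ⇒ A = 1/2.
General solution: y = C₁cos(2x) + C₂sin(2x) + 1/2.


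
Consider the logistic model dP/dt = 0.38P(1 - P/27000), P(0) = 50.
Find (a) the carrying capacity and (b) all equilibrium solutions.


Logistic ODE dP/dt = 0.38P(1 - P/27000) has equilibria where dP/dt = 0, i.e. P = 0 or P = 27000.
The coefficient (1 - P/K) = 0 when P = K, identifying K = 27000 as the carrying capacity.
(a) K = 27000; (b) equilibria P = 0 and P = 27000.


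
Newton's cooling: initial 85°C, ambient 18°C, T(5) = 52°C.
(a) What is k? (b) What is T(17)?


Newton's law: T(t) = T_a + (T₀ - T_a)e^(-kt).
(a) Use T(5) = 52: (52 - 18)/(85 - 18) = e^(-k·5), so k = -ln(0.507)/5 ≈ 0.1357.
(b) Apply k to t = 17: T(17) = 18 + (67)e^(-2.306) ≈ 24.7°C.


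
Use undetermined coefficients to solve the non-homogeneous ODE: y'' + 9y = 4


Homogeneous part: r² + 9 = 0 ⇒ r = ±3i, so y_h = C₁cos(3x) + C₂sin(3x).
Try constant y_p = A; plug in: 9A = 4 ⇒ A = 4/9.
General solution: y = C₁cos(3x) + C₂sin(3x) + 4/9.


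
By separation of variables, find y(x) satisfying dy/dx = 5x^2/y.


Separate variables: y dy = 5x^2 dx.
Integrate both sides: y²/2 = (5/3)x^3 + C₀.
Multiply by 2: y² = (10/3)x^3 + C.


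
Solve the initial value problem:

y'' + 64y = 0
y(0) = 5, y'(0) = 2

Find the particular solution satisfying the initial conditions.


Characteristic roots of r² + 64 = 0 are ±8i, so y = C₁cos(8x) + C₂sin(8x).
Apply y(0) = 5: C₁ = 5. Differentiate and apply y'(0) = 2: 8·C₂ = 2, so C₂ = 1/4.
Particular solution: y = 5cos(8x) + (1/4)sin(8x).


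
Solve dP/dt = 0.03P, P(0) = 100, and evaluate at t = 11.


The ODE dP/dt = 0.03P has solution P(t) = P(0)e^(0.03t).
Substitute P(0) = 100 and t = 11: P(11) = 100 e^(0.33) ≈ 139.


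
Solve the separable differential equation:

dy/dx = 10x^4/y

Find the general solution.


Separate variables: y dy = 10x^4 dx.
Integrate both sides: y²/2 = 2x^5 + C₀.
Multiply by 2: y² = 4x^5 + C.


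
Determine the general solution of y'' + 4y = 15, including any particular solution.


Homogeneous part: r² + 4 = 0 ⇒ r = ±2i, so y_h = C₁cos(2x) + C₂sin(2x).
Try constant y_p = A; plug in: 4A = 15 ⇒ A = 15/4.
General solution: y = C₁cos(2x) + C₂sin(2x) + 15/4.


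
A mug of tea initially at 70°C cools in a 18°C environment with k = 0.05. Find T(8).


Newton's law: dT/dt = -k(T - T_a) has solution T(t) = T_a + (T₀ - T_a)e^(-kt).
Plug in T_a = 18, T₀ = 70, k = 0.05, t = 8: T(8) = 18 + (52)e^(-0.40) ≈ 52.9°C.


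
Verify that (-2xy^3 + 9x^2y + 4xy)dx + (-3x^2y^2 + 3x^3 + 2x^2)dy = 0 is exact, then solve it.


Check exactness: ∂M/∂y = -6xy^2 + 9x^2 + 4x and ∂N/∂x = -6xy^2 + 9x^2 + 4x; equal, so the equation is exact.
Integrate M with respect to x (treating y as constant): ∫M dx = -x^2y^3 + 3x^3y + 2x^2y + h(y).
Differentiate w.r.t. y and set equal to N: all terms match, so h'(y) = 0 and h is a constant absorbed into C.
General solution: -x^2y^3 + 3x^3y + 2x^2y = C.


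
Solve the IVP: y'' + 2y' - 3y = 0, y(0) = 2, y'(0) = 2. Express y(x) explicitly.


Characteristic roots of r² + 2r - 3 = 0 are -3, 1.
General solution y = c₁ e^(-3x) + c₂ e^(x).
Apply y(0) = 2: c₁ + c₂ = 2. Apply y'(0) = 2: -3 c₁ + 1 c₂ = 2.
Solve: c₁ = 0, c₂ = 2.
Particular solution: y = 0e^(-3x) + 2e^(x).


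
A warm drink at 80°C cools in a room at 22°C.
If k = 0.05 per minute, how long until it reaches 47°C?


From T(t) = T_a + (T₀ - T_a)e^(-kt), set T(t) = 47:
(47 - 22) / (80 - 22) = e^(-0.05t), so t = -ln(0.431)/0.05 ≈ 16.8 minutes.


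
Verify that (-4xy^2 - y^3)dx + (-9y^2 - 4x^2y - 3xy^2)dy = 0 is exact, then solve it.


Check exactness: ∂M/∂y = -8xy - 3y^2 and ∂N/∂x = -8xy - 3y^2; equal, so the equation is exact.
Integrate M with respect to x (treating y as constant): ∫M dx = -2x^2y^2 - xy^3 + h(y).
Differentiate w.r.t. y and set equal to N: the x-dependent terms already match, leaving h'(y) = -9y^2. Integrate: h(y) = -3y^3.
So F(x,y) = -3y^3 - 2x^2y^2 - xy^3.
General solution: -3y^3 - 2x^2y^2 - xy^3 = C.


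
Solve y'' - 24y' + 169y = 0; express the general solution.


Characteristic equation: r² - 24r + 169 = 0.
Discriminant is negative; roots r = 12 ± 5i (complex conjugate pair).
General solution uses e^(α x)(C₁ cos(β x) + C₂ sin(β x)): y = e^(12x)(C₁cos(5x) + C₂sin(5x)).


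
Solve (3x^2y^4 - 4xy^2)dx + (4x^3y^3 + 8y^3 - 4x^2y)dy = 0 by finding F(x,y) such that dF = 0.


Check exactness: ∂M/∂y = 12x^2y^3 - 8xy and ∂N/∂x = 12x^2y^3 - 8xy; equal, so the equation is exact.
Integrate M with respect to x (treating y as constant): ∫M dx = x^3y^4 - 2x^2y^2 + h(y).
Differentiate w.r.t. y and set equal to N: the x-dependent terms already match, leaving h'(y) = 8y^3. Integrate: h(y) = 2y^4.
So F(x,y) = x^3y^4 + 2y^4 - 2x^2y^2.
General solution: x^3y^4 + 2y^4 - 2x^2y^2 = C.


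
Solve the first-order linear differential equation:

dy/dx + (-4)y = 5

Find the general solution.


P(x) = -4 ⇒ μ = e^(-4x).
(μ y)' = 5e^(-4x) ⇒ μ y = -(5/4)e^(-4x) + C.
Divide by μ: y = -5/4 + Ce^(4x).


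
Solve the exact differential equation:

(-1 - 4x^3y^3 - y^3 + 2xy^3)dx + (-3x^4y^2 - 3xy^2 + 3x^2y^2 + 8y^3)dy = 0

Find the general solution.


Check exactness: ∂M/∂y = -12x^3y^2 - 3y^2 + 6xy^2 and ∂N/∂x = -12x^3y^2 - 3y^2 + 6xy^2; equal, so the equation is exact.
Integrate M with respect to x (treating y as constant): ∫M dx = -x - x^4y^3 - xy^3 + x^2y^3 + h(y).
Differentiate w.r.t. y and set equal to N: the x-dependent terms already match, leaving h'(y) = 8y^3. Integrate: h(y) = 2y^4.
So F(x,y) = -x - x^4y^3 - xy^3 + x^2y^3 + 2y^4.
General solution: -x - x^4y^3 - xy^3 + x^2y^3 + 2y^4 = C.


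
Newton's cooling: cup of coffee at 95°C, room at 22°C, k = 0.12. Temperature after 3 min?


Newton's law: dT/dt = -k(T - T_a) has solution T(t) = T_a + (T₀ - T_a)e^(-kt).
Plug in T_a = 22, T₀ = 95, k = 0.12, t = 3: T(3) = 22 + (73)e^(-0.36) ≈ 72.9°C.


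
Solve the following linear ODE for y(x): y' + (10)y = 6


P(x) = 10, Q(x) = 6; integrating factor μ = e^(10x).
(μ y)' = 6e^(10x) ⇒ μ y = (3/5)e^(10x) + C.
Divide by μ: y = 3/5 + Ce^(-10x).


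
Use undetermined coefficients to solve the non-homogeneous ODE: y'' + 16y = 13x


Homogeneous: r² + 16 = 0 ⇒ r = ±4i, y_h = C₁cos(4x) + C₂sin(4x).
Polynomial forcing; try y_p = Ax + B. Then y_p'' + 16 y_p = 16(Ax + B) = 13x, so B = 0 and A = 13/16.
General solution: y = C₁cos(4x) + C₂sin(4x) + (13/16)x.


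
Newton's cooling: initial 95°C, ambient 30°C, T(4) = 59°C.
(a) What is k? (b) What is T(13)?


Newton's law: T(t) = T_a + (T₀ - T_a)e^(-kt).
(a) Use T(4) = 59: (59 - 30)/(95 - 30) = e^(-k·4), so k = -ln(0.446)/4 ≈ 0.2018.
(b) Apply k to t = 13: T(13) = 30 + (65)e^(-2.623) ≈ 34.7°C.


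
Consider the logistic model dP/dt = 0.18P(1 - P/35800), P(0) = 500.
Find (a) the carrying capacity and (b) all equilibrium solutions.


Logistic ODE dP/dt = 0.18P(1 - P/35800) has equilibria where dP/dt = 0, i.e. P = 0 or P = 35800.
The coefficient (1 - P/K) = 0 when P = K, identifying K = 35800 as the carrying capacity.
(a) K = 35800; (b) equilibria P = 0 and P = 35800.


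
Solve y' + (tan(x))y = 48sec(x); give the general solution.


P(x) = tan(x) ⇒ μ = e^(∫tan(x)dx) = sec(x).
(sec(x) y)' = 48sec²(x) ⇒ sec(x) y = 48tan(x) + C.
Multiply by cos(x): y = 48sin(x) + C·cos(x).


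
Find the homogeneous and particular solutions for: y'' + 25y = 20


Homogeneous part: r² + 25 = 0 ⇒ r = ±5i, so y_h = C₁cos(5x) + C₂sin(5x).
Try constant y_p = A; plug in: 25A = 20 ⇒ A = 4/5.
General solution: y = C₁cos(5x) + C₂sin(5x) + 4/5.


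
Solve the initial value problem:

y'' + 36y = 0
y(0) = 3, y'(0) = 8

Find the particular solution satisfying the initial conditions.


Characteristic roots of r² + 36 = 0 are ±6i, so y = C₁cos(6x) + C₂sin(6x).
Apply y(0) = 3: C₁ = 3. Differentiate and apply y'(0) = 8: 6·C₂ = 8, so C₂ = 4/3.
Particular solution: y = 3cos(6x) + (4/3)sin(6x).


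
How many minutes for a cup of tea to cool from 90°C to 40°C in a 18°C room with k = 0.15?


From T(t) = T_a + (T₀ - T_a)e^(-kt), set T(t) = 40:
(40 - 18) / (90 - 18) = e^(-0.15t), so t = -ln(0.306)/0.15 ≈ 7.9 minutes.


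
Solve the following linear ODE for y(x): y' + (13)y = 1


P(x) = 13, Q(x) = 1; integrating factor μ = e^(13x).
(μ y)' = e^(13x) ⇒ μ y = (1/13)e^(13x) + C.
Divide by μ: y = 1/13 + Ce^(-13x).


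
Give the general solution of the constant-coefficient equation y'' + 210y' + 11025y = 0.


Characteristic equation: r² + 210r + 11025 = 0, i.e. (r + 105)² = 0.
Repeated root r = -105; include an x factor for the second linearly independent solution.
General solution: y = (C₁ + C₂x)e^(-105x).


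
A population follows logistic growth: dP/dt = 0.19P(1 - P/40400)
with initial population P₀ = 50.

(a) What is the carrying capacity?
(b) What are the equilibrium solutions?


Logistic ODE dP/dt = 0.19P(1 - P/40400) has equilibria where dP/dt = 0, i.e. P = 0 or P = 40400.
The coefficient (1 - P/K) = 0 when P = K, identifying K = 40400 as the carrying capacity.
(a) K = 40400; (b) equilibria P = 0 and P = 40400.


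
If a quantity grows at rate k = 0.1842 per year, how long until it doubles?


Exponential growth: P(t) = P₀ e^(0.1842t). Set P(t)/P₀ = 2: e^(0.1842t) = 2.
Solve: t = ln(2)/0.1842 ≈ 3.76 years.


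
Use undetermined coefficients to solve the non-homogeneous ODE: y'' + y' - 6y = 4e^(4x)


Characteristic roots of r² + r - 6 = 0 are 2, -3.
y_h = C₁e^(2x) + C₂e^(-3x).
Forcing exponent 4 is not a characteristic root; try y_p = Ae^(4x).
Substitute: A·(16 + (1)·4 + (-6)) = A·14 = 4, so A = 2/7.
General solution: y = C₁e^(2x) + C₂e^(-3x) + (2/7)e^(4x).


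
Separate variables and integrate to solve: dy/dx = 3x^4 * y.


Separate variables: dy/y = 3x^4 dx.
Integrate: ln|y| = (3/5)x^5 + C₀.
Exponentiate: y = Ce^((3/5)x^5).


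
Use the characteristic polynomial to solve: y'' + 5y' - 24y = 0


Characteristic equation: r² + 5r - 24 = 0.
Factor: (r - 3)(r + 8) = 0 ⇒ r = 3, -8 (distinct real).
General solution: y = C₁e^(3x) + C₂e^(-8x).


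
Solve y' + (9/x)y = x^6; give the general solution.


P(x) = 9/x ⇒ μ = x^9.
(x^9 y)' = x^9·x^6 = x^15.
Integrate: x^9 y = x^16/(16) + C.
Solve for y: y = (1/16)x^7 + C/x^9.


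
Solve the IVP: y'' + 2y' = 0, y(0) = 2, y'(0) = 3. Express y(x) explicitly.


Characteristic roots of r² + 2r = 0 are -2, 0.
General solution y = c₁ e^(-2x) + c₂.
Apply y(0) = 2: c₁ + c₂ = 2. Apply y'(0) = 3: -2 c₁ + 0 c₂ = 3.
Solve: c₁ = -3/2, c₂ = 7/2.
Particular solution: y = -(3/2)e^(-2x) + 7/2.


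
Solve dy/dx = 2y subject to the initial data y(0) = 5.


General solution of y' = 2y is y = Ce^(2x).
Apply y(0) = 5: C = 5.
Particular solution: y = 5e^(2x).


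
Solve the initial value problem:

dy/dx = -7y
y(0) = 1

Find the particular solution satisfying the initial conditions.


General solution of y' = -7y is y = Ce^(-7x).
Apply y(0) = 1: C = 1.
Particular solution: y = e^(-7x).


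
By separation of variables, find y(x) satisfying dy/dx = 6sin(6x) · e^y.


Separate: e^(-y) dy = 6sin(6x) dx.
Integrate: -e^(-y) = -cos(6x) + C₀.
Rearrange: e^(-y) = cos(6x) + C.


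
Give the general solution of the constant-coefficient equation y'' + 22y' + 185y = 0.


Characteristic equation: r² + 22r + 185 = 0.
Discriminant is negative; roots r = -11 ± 8i (complex conjugate pair).
General solution uses e^(α x)(C₁ cos(β x) + C₂ sin(β x)): y = e^(-11x)(C₁cos(8x) + C₂sin(8x)).


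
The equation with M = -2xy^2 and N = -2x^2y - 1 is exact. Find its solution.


Check exactness: ∂M/∂y = -4xy and ∂N/∂x = -4xy; equal, so the equation is exact.
Integrate M with respect to x (treating y as constant): ∫M dx = -x^2y^2 + h(y).
Differentiate w.r.t. y and set equal to N: the x-dependent terms already match, leaving h'(y) = -1. Integrate: h(y) = -y.
So F(x,y) = -x^2y^2 - y.
General solution: -x^2y^2 - y = C.


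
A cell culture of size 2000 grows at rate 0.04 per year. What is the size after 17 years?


The ODE dP/dt = 0.04P has solution P(t) = P(0)e^(0.04t).
Substitute P(0) = 2000 and t = 17: P(17) = 2000 e^(0.68) ≈ 3948.


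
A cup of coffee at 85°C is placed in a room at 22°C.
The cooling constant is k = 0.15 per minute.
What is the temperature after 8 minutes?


Newton's law: dT/dt = -k(T - T_a) has solution T(t) = T_a + (T₀ - T_a)e^(-kt).
Plug in T_a = 22, T₀ = 85, k = 0.15, t = 8: T(8) = 22 + (63)e^(-1.20) ≈ 41.0°C.


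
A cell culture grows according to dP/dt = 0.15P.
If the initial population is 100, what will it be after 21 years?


The ODE dP/dt = 0.15P has solution P(t) = P(0)e^(0.15t).
Substitute P(0) = 100 and t = 21: P(21) = 100 e^(3.15) ≈ 2334.


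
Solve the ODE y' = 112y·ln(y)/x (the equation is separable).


Separate: dy/[y ln(y)] = 112 dx/x.
Substitute u = ln(y): du/u = 112 dx/x.
Integrate: ln|ln(y)| = 112ln|x| + C₀, hence ln(y) = C·x^112.


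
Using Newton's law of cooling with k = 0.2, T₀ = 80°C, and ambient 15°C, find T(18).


Newton's law: dT/dt = -k(T - T_a) has solution T(t) = T_a + (T₀ - T_a)e^(-kt).
Plug in T_a = 15, T₀ = 80, k = 0.2, t = 18: T(18) = 15 + (65)e^(-3.60) ≈ 16.8°C.


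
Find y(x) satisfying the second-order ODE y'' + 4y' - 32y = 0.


Characteristic equation: r² + 4r - 32 = 0.
Factor: (r + 8)(r - 4) = 0 ⇒ r = -8, 4 (distinct real).
General solution: y = C₁e^(-8x) + C₂e^(4x).


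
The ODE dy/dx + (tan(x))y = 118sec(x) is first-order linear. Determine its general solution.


P(x) = tan(x) ⇒ μ = e^(∫tan(x)dx) = sec(x).
(sec(x) y)' = 118sec²(x) ⇒ sec(x) y = 118tan(x) + C.
Multiply by cos(x): y = 118sin(x) + C·cos(x).


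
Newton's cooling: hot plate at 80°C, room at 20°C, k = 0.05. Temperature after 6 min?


Newton's law: dT/dt = -k(T - T_a) has solution T(t) = T_a + (T₀ - T_a)e^(-kt).
Plug in T_a = 20, T₀ = 80, k = 0.05, t = 6: T(6) = 20 + (60)e^(-0.30) ≈ 64.4°C.


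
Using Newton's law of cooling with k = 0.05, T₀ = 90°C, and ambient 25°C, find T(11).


Newton's law: dT/dt = -k(T - T_a) has solution T(t) = T_a + (T₀ - T_a)e^(-kt).
Plug in T_a = 25, T₀ = 90, k = 0.05, t = 11: T(11) = 25 + (65)e^(-0.55) ≈ 62.5°C.


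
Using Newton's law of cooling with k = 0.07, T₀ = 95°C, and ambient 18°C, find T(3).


Newton's law: dT/dt = -k(T - T_a) has solution T(t) = T_a + (T₀ - T_a)e^(-kt).
Plug in T_a = 18, T₀ = 95, k = 0.07, t = 3: T(3) = 18 + (77)e^(-0.21) ≈ 80.4°C.


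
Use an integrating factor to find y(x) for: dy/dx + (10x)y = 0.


P(x) = 10x ⇒ μ = e^(5x²).
Q(x) = 0 so μ y is constant: y = Ce^(-5x²).


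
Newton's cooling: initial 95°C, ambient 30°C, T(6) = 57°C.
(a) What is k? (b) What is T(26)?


Newton's law: T(t) = T_a + (T₀ - T_a)e^(-kt).
(a) Use T(6) = 57: (57 - 30)/(95 - 30) = e^(-k·6), so k = -ln(0.415)/6 ≈ 0.1464.
(b) Apply k to t = 26: T(26) = 30 + (65)e^(-3.807) ≈ 31.4°C.


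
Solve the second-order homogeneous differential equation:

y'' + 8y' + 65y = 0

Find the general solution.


Characteristic equation: r² + 8r + 65 = 0.
Discriminant is negative; roots r = -4 ± 7i (complex conjugate pair).
General solution uses e^(α x)(C₁ cos(β x) + C₂ sin(β x)): y = e^(-4x)(C₁cos(7x) + C₂sin(7x)).


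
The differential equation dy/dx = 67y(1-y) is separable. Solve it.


Separate: dy/[y(1-y)] = 67 dx.
Partial fractions: 1/[y(1-y)] = 1/y + 1/(1-y).
Integrate: ln|y/(1-y)| = 67x + C₀.
Solve for y: y = 1/(1 + Ce^(-67x)).


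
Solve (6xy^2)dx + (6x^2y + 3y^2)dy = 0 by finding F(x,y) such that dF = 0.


Check exactness: ∂M/∂y = 12xy and ∂N/∂x = 12xy; equal, so the equation is exact.
Integrate M with respect to x (treating y as constant): ∫M dx = 3x^2y^2 + h(y).
Differentiate w.r.t. y and set equal to N: the x-dependent terms already match, leaving h'(y) = 3y^2. Integrate: h(y) = y^3.
So F(x,y) = 3x^2y^2 + y^3.
General solution: 3x^2y^2 + y^3 = C.


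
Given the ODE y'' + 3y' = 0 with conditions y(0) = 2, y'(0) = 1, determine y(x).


Characteristic roots of r² + 3r = 0 are 0, -3.
General solution y = c₁ + c₂ e^(-3x).
Apply y(0) = 2: c₁ + c₂ = 2. Apply y'(0) = 1: 0 c₁ - 3 c₂ = 1.
Solve: c₁ = 7/3, c₂ = -1/3.
Particular solution: y = 7/3 - (1/3)e^(-3x).


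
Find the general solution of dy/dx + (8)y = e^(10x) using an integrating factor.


P(x) = 8 ⇒ μ = e^(8x).
(μ y)' = e^(18x) ⇒ μ y = e^(18x)/18 + C.
Divide by μ: y = (1/18)e^(10x) + Ce^(-8x).


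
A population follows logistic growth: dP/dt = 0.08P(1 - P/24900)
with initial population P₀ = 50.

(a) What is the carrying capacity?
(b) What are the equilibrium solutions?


Logistic ODE dP/dt = 0.08P(1 - P/24900) has equilibria where dP/dt = 0, i.e. P = 0 or P = 24900.
The coefficient (1 - P/K) = 0 when P = K, identifying K = 24900 as the carrying capacity.
(a) K = 24900; (b) equilibria P = 0 and P = 24900.


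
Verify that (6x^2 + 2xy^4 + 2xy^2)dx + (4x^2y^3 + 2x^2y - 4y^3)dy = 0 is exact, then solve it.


Check exactness: ∂M/∂y = 8xy^3 + 4xy and ∂N/∂x = 8xy^3 + 4xy; equal, so the equation is exact.
Integrate M with respect to x (treating y as constant): ∫M dx = 2x^3 + x^2y^4 + x^2y^2 + h(y).
Differentiate w.r.t. y and set equal to N: the x-dependent terms already match, leaving h'(y) = -4y^3. Integrate: h(y) = -y^4.
So F(x,y) = 2x^3 + x^2y^4 + x^2y^2 - y^4.
General solution: 2x^3 + x^2y^4 + x^2y^2 - y^4 = C.


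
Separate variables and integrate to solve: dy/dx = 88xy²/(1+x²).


Separate: dy/y² = 88x/(1+x²) dx.
Integrate LHS: ∫ dy/y² = -1/y.
Integrate RHS via u = 1+x²: 44ln(1+x²) + C.
Result: -1/y = 44ln(1+x²) + C.


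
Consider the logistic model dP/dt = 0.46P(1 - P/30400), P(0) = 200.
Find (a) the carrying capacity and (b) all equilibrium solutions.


Logistic ODE dP/dt = 0.46P(1 - P/30400) has equilibria where dP/dt = 0, i.e. P = 0 or P = 30400.
The coefficient (1 - P/K) = 0 when P = K, identifying K = 30400 as the carrying capacity.
(a) K = 30400; (b) equilibria P = 0 and P = 30400.


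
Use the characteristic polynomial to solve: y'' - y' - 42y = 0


Characteristic equation: r² - r - 42 = 0.
Factor: (r - 7)(r + 6) = 0 ⇒ r = 7, -6 (distinct real).
General solution: y = C₁e^(7x) + C₂e^(-6x).


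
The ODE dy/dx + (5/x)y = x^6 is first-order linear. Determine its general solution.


P(x) = 5/x ⇒ μ = x^5.
(x^5 y)' = x^11 ⇒ x^5 y = x^12/(12) + C.
Solve for y: y = (1/12)x^7 + C/x^5.


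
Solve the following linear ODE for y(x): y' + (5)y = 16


P(x) = 5, Q(x) = 16; integrating factor μ = e^(5x).
(μ y)' = 16e^(5x) ⇒ μ y = (16/5)e^(5x) + C.
Divide by μ: y = 16/5 + Ce^(-5x).


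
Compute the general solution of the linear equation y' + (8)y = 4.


P(x) = 8, Q(x) = 4; integrating factor μ = e^(8x).
(μ y)' = 4e^(8x) ⇒ μ y = (1/2)e^(8x) + C.
Divide by μ: y = 1/2 + Ce^(-8x).


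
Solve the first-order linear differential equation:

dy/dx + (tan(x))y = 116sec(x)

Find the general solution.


P(x) = tan(x) ⇒ μ = e^(∫tan(x)dx) = sec(x).
(sec(x) y)' = 116sec²(x) ⇒ sec(x) y = 116tan(x) + C.
Multiply by cos(x): y = 116sin(x) + C·cos(x).


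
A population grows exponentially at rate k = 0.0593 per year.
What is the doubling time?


Exponential growth: P(t) = P₀ e^(0.0593t). Set P(t)/P₀ = 2: e^(0.0593t) = 2.
Solve: t = ln(2)/0.0593 ≈ 11.69 years.


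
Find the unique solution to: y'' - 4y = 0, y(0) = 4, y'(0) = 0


Characteristic roots of r² - 4 = 0 are 2, -2.
General solution y = c₁ e^(2x) + c₂ e^(-2x).
Apply y(0) = 4: c₁ + c₂ = 4. Apply y'(0) = 0: 2 c₁ - 2 c₂ = 0.
Solve: c₁ = 2, c₂ = 2.
Particular solution: y = 2e^(2x) + 2e^(-2x).


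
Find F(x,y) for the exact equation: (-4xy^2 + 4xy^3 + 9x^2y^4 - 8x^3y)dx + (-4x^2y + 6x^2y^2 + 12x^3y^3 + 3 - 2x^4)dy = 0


Check exactness: ∂M/∂y = -8xy + 12xy^2 + 36x^2y^3 - 8x^3 and ∂N/∂x = -8xy + 12xy^2 + 36x^2y^3 - 8x^3; equal, so the equation is exact.
Integrate M with respect to x (treating y as constant): ∫M dx = -2x^2y^2 + 2x^2y^3 + 3x^3y^4 - 2x^4y + h(y).
Differentiate w.r.t. y and set equal to N: the x-dependent terms already match, leaving h'(y) = 3. Integrate: h(y) = 3y.
So F(x,y) = -2x^2y^2 + 2x^2y^3 + 3x^3y^4 + 3y - 2x^4y.
General solution: -2x^2y^2 + 2x^2y^3 + 3x^3y^4 + 3y - 2x^4y = C.


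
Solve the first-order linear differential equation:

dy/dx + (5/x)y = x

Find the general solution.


P(x) = 5/x ⇒ μ = x^5.
(x^5 y)' = x^6 ⇒ x^5 y = x^7/(7) + C.
Solve for y: y = (1/7)x^2 + C/x^5.


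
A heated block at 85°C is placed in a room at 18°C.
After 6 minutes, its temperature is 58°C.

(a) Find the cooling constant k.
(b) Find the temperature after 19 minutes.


Newton's law: T(t) = T_a + (T₀ - T_a)e^(-kt).
(a) Use T(6) = 58: (58 - 18)/(85 - 18) = e^(-k·6), so k = -ln(0.597)/6 ≈ 0.0860.
(b) Apply k to t = 19: T(19) = 18 + (67)e^(-1.633) ≈ 31.1°C.


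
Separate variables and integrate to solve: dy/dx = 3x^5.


Integrate both sides with respect to x: y = ∫ 3x^5 dx = (1/2)x^6 + C.


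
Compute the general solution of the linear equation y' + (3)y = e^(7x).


P(x) = 3 ⇒ μ = e^(3x).
(μ y)' = e^(10x) ⇒ μ y = e^(10x)/10 + C.
Divide by μ: y = (1/10)e^(7x) + Ce^(-3x).


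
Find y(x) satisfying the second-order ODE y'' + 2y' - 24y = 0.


Characteristic equation: r² + 2r - 24 = 0.
Factor: (r - 4)(r + 6) = 0 ⇒ r = 4, -6 (distinct real).
General solution: y = C₁e^(4x) + C₂e^(-6x).


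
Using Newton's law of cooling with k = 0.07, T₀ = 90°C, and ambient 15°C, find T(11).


Newton's law: dT/dt = -k(T - T_a) has solution T(t) = T_a + (T₀ - T_a)e^(-kt).
Plug in T_a = 15, T₀ = 90, k = 0.07, t = 11: T(11) = 15 + (75)e^(-0.77) ≈ 49.7°C.


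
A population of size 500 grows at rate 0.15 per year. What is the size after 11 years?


The ODE dP/dt = 0.15P has solution P(t) = P(0)e^(0.15t).
Substitute P(0) = 500 and t = 11: P(11) = 500 e^(1.65) ≈ 2603.


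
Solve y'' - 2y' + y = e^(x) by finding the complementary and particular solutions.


Characteristic polynomial (r - 1)² = 0; repeated root r = 1.
y_h = (C₁ + C₂x)e^(x). Forcing matches the repeated root (resonance), so try y_p = Ax² e^(x).
Substitute and solve for A: 2A = 1, so A = 1/2.
General solution: y = (C₁ + C₂x + (1/2)x²)e^(x).


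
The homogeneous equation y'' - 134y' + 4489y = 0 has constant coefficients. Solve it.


Characteristic equation: r² - 134r + 4489 = 0, i.e. (r - 67)² = 0.
Repeated root r = 67; include an x factor for the second linearly independent solution.
General solution: y = (C₁ + C₂x)e^(67x).


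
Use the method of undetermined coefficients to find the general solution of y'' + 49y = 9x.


Homogeneous: r² + 49 = 0 ⇒ r = ±7i, y_h = C₁cos(7x) + C₂sin(7x).
Polynomial forcing; try y_p = Ax + B. Then y_p'' + 49 y_p = 49(Ax + B) = 9x, so B = 0 and A = 9/49.
General solution: y = C₁cos(7x) + C₂sin(7x) + (9/49)x.


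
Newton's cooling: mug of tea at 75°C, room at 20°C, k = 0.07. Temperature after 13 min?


Newton's law: dT/dt = -k(T - T_a) has solution T(t) = T_a + (T₀ - T_a)e^(-kt).
Plug in T_a = 20, T₀ = 75, k = 0.07, t = 13: T(13) = 20 + (55)e^(-0.91) ≈ 42.1°C.


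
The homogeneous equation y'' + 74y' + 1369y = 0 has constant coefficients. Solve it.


Characteristic equation: r² + 74r + 1369 = 0, i.e. (r + 37)² = 0.
Repeated root r = -37; include an x factor for the second linearly independent solution.
General solution: y = (C₁ + C₂x)e^(-37x).


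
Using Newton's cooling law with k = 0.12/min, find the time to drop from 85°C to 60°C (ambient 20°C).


From T(t) = T_a + (T₀ - T_a)e^(-kt), set T(t) = 60:
(60 - 20) / (85 - 20) = e^(-0.12t), so t = -ln(0.615)/0.12 ≈ 4.0 minutes.


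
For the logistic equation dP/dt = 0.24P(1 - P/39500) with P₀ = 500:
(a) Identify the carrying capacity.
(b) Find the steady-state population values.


Logistic ODE dP/dt = 0.24P(1 - P/39500) has equilibria where dP/dt = 0, i.e. P = 0 or P = 39500.
The coefficient (1 - P/K) = 0 when P = K, identifying K = 39500 as the carrying capacity.
(a) K = 39500; (b) equilibria P = 0 and P = 39500.


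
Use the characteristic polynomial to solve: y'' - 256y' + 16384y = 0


Characteristic equation: r² - 256r + 16384 = 0, i.e. (r - 128)² = 0.
Repeated root r = 128; include an x factor for the second linearly independent solution.
General solution: y = (C₁ + C₂x)e^(128x).


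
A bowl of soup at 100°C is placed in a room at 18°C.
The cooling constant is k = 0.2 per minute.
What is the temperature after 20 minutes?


Newton's law: dT/dt = -k(T - T_a) has solution T(t) = T_a + (T₀ - T_a)e^(-kt).
Plug in T_a = 18, T₀ = 100, k = 0.2, t = 20: T(20) = 18 + (82)e^(-4.00) ≈ 19.5°C.


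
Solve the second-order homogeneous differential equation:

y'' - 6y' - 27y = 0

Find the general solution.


Characteristic equation: r² - 6r - 27 = 0.
Factor: (r - 9)(r + 3) = 0 ⇒ r = 9, -3 (distinct real).
General solution: y = C₁e^(9x) + C₂e^(-3x).


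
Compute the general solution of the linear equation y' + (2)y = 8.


P(x) = 2, Q(x) = 8; integrating factor μ = e^(2x).
(μ y)' = 8e^(2x) ⇒ μ y = 4e^(2x) + C.
Divide by μ: y = 4 + Ce^(-2x).


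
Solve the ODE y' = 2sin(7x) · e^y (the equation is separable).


Separate: e^(-y) dy = 2sin(7x) dx.
Integrate: -e^(-y) = -(2/7)cos(7x) + C₀.
Rearrange: e^(-y) = (2/7)cos(7x) + C.


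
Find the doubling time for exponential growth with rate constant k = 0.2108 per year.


Exponential growth: P(t) = P₀ e^(0.2108t). Set P(t)/P₀ = 2: e^(0.2108t) = 2.
Solve: t = ln(2)/0.2108 ≈ 3.29 years.


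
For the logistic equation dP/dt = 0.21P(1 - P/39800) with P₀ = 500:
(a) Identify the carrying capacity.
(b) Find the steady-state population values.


Logistic ODE dP/dt = 0.21P(1 - P/39800) has equilibria where dP/dt = 0, i.e. P = 0 or P = 39800.
The coefficient (1 - P/K) = 0 when P = K, identifying K = 39800 as the carrying capacity.
(a) K = 39800; (b) equilibria P = 0 and P = 39800.


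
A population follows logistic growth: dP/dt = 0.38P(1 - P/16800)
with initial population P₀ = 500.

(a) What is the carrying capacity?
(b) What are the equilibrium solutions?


Logistic ODE dP/dt = 0.38P(1 - P/16800) has equilibria where dP/dt = 0, i.e. P = 0 or P = 16800.
The coefficient (1 - P/K) = 0 when P = K, identifying K = 16800 as the carrying capacity.
(a) K = 16800; (b) equilibria P = 0 and P = 16800.


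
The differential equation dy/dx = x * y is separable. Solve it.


Separate variables: dy/y = x dx.
Integrate: ln|y| = (1/2)x^2 + C₀.
Exponentiate: y = Ce^((1/2)x^2).


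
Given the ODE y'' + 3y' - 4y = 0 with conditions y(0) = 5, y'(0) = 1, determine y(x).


Characteristic roots of r² + 3r - 4 = 0 are -4, 1.
General solution y = c₁ e^(-4x) + c₂ e^(x).
Apply y(0) = 5: c₁ + c₂ = 5. Apply y'(0) = 1: -4 c₁ + 1 c₂ = 1.
Solve: c₁ = 4/5, c₂ = 21/5.
Particular solution: y = (4/5)e^(-4x) + (21/5)e^(x).


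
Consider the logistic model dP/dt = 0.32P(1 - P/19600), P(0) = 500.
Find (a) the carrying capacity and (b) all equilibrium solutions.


Logistic ODE dP/dt = 0.32P(1 - P/19600) has equilibria where dP/dt = 0, i.e. P = 0 or P = 19600.
The coefficient (1 - P/K) = 0 when P = K, identifying K = 19600 as the carrying capacity.
(a) K = 19600; (b) equilibria P = 0 and P = 19600.


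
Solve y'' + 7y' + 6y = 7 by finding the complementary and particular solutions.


Characteristic roots of r² + 7r + 6 = 0 are -6, -1.
y_h = C₁e^(-6x) + C₂e^(-x).
Constant forcing; try y_p = A. Then 6A = 7 ⇒ A = 7/6.
General solution: y = C₁e^(-6x) + C₂e^(-x) + 7/6.


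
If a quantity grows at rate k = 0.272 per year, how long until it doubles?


Exponential growth: P(t) = P₀ e^(0.272t). Set P(t)/P₀ = 2: e^(0.272t) = 2.
Solve: t = ln(2)/0.272 ≈ 2.55 years.


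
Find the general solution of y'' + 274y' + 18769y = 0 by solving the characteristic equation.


Characteristic equation: r² + 274r + 18769 = 0, i.e. (r + 137)² = 0.
Repeated root r = -137; include an x factor for the second linearly independent solution.
General solution: y = (C₁ + C₂x)e^(-137x).


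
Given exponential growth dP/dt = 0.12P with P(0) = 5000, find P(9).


The ODE dP/dt = 0.12P has solution P(t) = P(0)e^(0.12t).
Substitute P(0) = 5000 and t = 9: P(9) = 5000 e^(1.08) ≈ 14723.


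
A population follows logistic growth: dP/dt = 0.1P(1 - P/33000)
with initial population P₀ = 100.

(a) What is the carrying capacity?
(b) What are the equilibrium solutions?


Logistic ODE dP/dt = 0.1P(1 - P/33000) has equilibria where dP/dt = 0, i.e. P = 0 or P = 33000.
The coefficient (1 - P/K) = 0 when P = K, identifying K = 33000 as the carrying capacity.
(a) K = 33000; (b) equilibria P = 0 and P = 33000.


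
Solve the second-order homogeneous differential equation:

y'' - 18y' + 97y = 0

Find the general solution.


Characteristic equation: r² - 18r + 97 = 0.
Discriminant is negative; roots r = 9 ± 4i (complex conjugate pair).
General solution uses e^(α x)(C₁ cos(β x) + C₂ sin(β x)): y = e^(9x)(C₁cos(4x) + C₂sin(4x)).


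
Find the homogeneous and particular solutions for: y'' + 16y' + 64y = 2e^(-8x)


Characteristic polynomial (r + 8)² = 0; repeated root r = -8.
y_h = (C₁ + C₂x)e^(-8x). Forcing matches the repeated root (resonance), so try y_p = Ax² e^(-8x).
Substitute and solve for A: 2A = 2, so A = 1.
General solution: y = (C₁ + C₂x + x²)e^(-8x).


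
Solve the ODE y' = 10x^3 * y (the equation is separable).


Separate variables: dy/y = 10x^3 dx.
Integrate: ln|y| = (5/2)x^4 + C₀.
Exponentiate: y = Ce^((5/2)x^4).


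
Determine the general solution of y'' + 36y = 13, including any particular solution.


Homogeneous part: r² + 36 = 0 ⇒ r = ±6i, so y_h = C₁cos(6x) + C₂sin(6x).
Try constant y_p = A; plug in: 36A = 13 ⇒ A = 13/36.
General solution: y = C₁cos(6x) + C₂sin(6x) + 13/36.


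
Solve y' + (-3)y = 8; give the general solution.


P(x) = -3 ⇒ μ = e^(-3x).
(μ y)' = 8e^(-3x) ⇒ μ y = -(8/3)e^(-3x) + C.
Divide by μ: y = -8/3 + Ce^(3x).


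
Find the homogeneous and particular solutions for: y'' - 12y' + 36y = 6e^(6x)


Characteristic polynomial (r - 6)² = 0; repeated root r = 6.
y_h = (C₁ + C₂x)e^(6x). Forcing matches the repeated root (resonance), so try y_p = Ax² e^(6x).
Substitute and solve for A: 2A = 6, so A = 3.
General solution: y = (C₁ + C₂x + 3x²)e^(6x).


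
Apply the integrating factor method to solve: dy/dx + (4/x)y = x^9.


P(x) = 4/x ⇒ μ = x^4.
(x^4 y)' = x^4·x^9 = x^13.
Integrate: x^4 y = x^14/(14) + C.
Solve for y: y = (1/14)x^10 + C/x^4.


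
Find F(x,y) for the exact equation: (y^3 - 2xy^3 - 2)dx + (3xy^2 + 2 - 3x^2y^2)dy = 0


Check exactness: ∂M/∂y = 3y^2 - 6xy^2 and ∂N/∂x = 3y^2 - 6xy^2; equal, so the equation is exact.
Integrate M with respect to x (treating y as constant): ∫M dx = xy^3 - x^2y^3 - 2x + h(y).
Differentiate w.r.t. y and set equal to N: the x-dependent terms already match, leaving h'(y) = 2. Integrate: h(y) = 2y.
So F(x,y) = xy^3 + 2y - x^2y^3 - 2x.
General solution: xy^3 + 2y - x^2y^3 - 2x = C.


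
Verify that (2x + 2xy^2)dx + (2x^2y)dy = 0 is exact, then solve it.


Check exactness: ∂M/∂y = 4xy and ∂N/∂x = 4xy; equal, so the equation is exact.
Integrate M with respect to x (treating y as constant): ∫M dx = x^2 + x^2y^2 + h(y).
Differentiate w.r.t. y and set equal to N: all terms match, so h'(y) = 0 and h is a constant absorbed into C.
General solution: x^2 + x^2y^2 = C.


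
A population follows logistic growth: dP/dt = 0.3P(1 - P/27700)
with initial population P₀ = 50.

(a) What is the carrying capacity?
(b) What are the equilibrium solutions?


Logistic ODE dP/dt = 0.3P(1 - P/27700) has equilibria where dP/dt = 0, i.e. P = 0 or P = 27700.
The coefficient (1 - P/K) = 0 when P = K, identifying K = 27700 as the carrying capacity.
(a) K = 27700; (b) equilibria P = 0 and P = 27700.


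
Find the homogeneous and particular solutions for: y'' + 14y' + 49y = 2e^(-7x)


Characteristic polynomial (r + 7)² = 0; repeated root r = -7.
y_h = (C₁ + C₂x)e^(-7x). Forcing matches the repeated root (resonance), so try y_p = Ax² e^(-7x).
Substitute and solve for A: 2A = 2, so A = 1.
General solution: y = (C₁ + C₂x + x²)e^(-7x).


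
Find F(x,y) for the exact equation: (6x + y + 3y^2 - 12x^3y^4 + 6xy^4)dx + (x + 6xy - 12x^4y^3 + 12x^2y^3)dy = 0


Check exactness: ∂M/∂y = 1 + 6y - 48x^3y^3 + 24xy^3 and ∂N/∂x = 1 + 6y - 48x^3y^3 + 24xy^3; equal, so the equation is exact.
Integrate M with respect to x (treating y as constant): ∫M dx = 3x^2 + xy + 3xy^2 - 3x^4y^4 + 3x^2y^4 + h(y).
Differentiate w.r.t. y and set equal to N: all terms match, so h'(y) = 0 and h is a constant absorbed into C.
General solution: 3x^2 + xy + 3xy^2 - 3x^4y^4 + 3x^2y^4 = C.


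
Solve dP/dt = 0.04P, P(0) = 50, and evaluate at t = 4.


The ODE dP/dt = 0.04P has solution P(t) = P(0)e^(0.04t).
Substitute P(0) = 50 and t = 4: P(4) = 50 e^(0.16) ≈ 59.


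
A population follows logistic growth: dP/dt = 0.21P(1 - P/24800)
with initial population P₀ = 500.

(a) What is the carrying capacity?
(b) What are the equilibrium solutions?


Logistic ODE dP/dt = 0.21P(1 - P/24800) has equilibria where dP/dt = 0, i.e. P = 0 or P = 24800.
The coefficient (1 - P/K) = 0 when P = K, identifying K = 24800 as the carrying capacity.
(a) K = 24800; (b) equilibria P = 0 and P = 24800.


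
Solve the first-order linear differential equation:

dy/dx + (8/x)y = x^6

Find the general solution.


P(x) = 8/x ⇒ μ = x^8.
(x^8 y)' = x^14 ⇒ x^8 y = x^15/(15) + C.
Solve for y: y = (1/15)x^7 + C/x^8.


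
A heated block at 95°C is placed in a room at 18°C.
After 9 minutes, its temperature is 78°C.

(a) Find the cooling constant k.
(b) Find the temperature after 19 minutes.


Newton's law: T(t) = T_a + (T₀ - T_a)e^(-kt).
(a) Use T(9) = 78: (78 - 18)/(95 - 18) = e^(-k·9), so k = -ln(0.779)/9 ≈ 0.0277.
(b) Apply k to t = 19: T(19) = 18 + (77)e^(-0.527) ≈ 63.5°C.
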